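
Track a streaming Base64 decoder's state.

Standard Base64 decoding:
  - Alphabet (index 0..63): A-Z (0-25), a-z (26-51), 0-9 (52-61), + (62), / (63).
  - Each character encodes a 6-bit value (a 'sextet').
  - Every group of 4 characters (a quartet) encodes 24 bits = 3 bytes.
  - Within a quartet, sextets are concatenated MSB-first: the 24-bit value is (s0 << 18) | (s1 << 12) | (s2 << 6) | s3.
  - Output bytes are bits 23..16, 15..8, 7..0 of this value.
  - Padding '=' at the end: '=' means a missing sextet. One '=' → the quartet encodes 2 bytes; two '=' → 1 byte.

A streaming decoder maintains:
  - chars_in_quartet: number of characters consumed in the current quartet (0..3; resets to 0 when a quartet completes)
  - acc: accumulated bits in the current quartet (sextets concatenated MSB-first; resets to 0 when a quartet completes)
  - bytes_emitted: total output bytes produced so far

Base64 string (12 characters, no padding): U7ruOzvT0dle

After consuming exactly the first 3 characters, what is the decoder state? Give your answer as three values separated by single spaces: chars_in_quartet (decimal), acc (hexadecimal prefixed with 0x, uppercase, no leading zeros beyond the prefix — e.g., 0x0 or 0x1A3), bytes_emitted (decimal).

After char 0 ('U'=20): chars_in_quartet=1 acc=0x14 bytes_emitted=0
After char 1 ('7'=59): chars_in_quartet=2 acc=0x53B bytes_emitted=0
After char 2 ('r'=43): chars_in_quartet=3 acc=0x14EEB bytes_emitted=0

Answer: 3 0x14EEB 0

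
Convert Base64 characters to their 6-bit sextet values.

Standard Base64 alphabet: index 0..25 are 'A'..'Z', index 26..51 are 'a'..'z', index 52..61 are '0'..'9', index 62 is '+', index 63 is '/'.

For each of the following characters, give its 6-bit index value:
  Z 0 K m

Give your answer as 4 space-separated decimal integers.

Answer: 25 52 10 38

Derivation:
'Z': A..Z range, ord('Z') − ord('A') = 25
'0': 0..9 range, 52 + ord('0') − ord('0') = 52
'K': A..Z range, ord('K') − ord('A') = 10
'm': a..z range, 26 + ord('m') − ord('a') = 38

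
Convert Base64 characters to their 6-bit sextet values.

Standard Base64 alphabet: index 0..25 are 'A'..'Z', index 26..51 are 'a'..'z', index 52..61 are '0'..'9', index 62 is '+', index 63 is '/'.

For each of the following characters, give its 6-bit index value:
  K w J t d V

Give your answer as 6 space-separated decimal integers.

Answer: 10 48 9 45 29 21

Derivation:
'K': A..Z range, ord('K') − ord('A') = 10
'w': a..z range, 26 + ord('w') − ord('a') = 48
'J': A..Z range, ord('J') − ord('A') = 9
't': a..z range, 26 + ord('t') − ord('a') = 45
'd': a..z range, 26 + ord('d') − ord('a') = 29
'V': A..Z range, ord('V') − ord('A') = 21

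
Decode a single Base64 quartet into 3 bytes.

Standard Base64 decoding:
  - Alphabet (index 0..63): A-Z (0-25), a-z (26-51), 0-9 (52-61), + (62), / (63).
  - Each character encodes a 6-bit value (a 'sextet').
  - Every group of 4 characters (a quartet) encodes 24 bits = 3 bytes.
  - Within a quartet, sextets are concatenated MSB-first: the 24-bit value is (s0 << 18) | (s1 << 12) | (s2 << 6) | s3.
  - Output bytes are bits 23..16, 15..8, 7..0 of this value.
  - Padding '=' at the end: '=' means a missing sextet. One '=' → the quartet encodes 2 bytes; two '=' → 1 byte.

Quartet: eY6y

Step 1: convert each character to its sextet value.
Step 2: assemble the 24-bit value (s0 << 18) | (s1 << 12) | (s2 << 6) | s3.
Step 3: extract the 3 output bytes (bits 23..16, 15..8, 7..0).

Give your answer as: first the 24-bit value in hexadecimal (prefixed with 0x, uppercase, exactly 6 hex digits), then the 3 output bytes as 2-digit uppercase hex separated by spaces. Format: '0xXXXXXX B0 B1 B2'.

Sextets: e=30, Y=24, 6=58, y=50
24-bit: (30<<18) | (24<<12) | (58<<6) | 50
      = 0x780000 | 0x018000 | 0x000E80 | 0x000032
      = 0x798EB2
Bytes: (v>>16)&0xFF=79, (v>>8)&0xFF=8E, v&0xFF=B2

Answer: 0x798EB2 79 8E B2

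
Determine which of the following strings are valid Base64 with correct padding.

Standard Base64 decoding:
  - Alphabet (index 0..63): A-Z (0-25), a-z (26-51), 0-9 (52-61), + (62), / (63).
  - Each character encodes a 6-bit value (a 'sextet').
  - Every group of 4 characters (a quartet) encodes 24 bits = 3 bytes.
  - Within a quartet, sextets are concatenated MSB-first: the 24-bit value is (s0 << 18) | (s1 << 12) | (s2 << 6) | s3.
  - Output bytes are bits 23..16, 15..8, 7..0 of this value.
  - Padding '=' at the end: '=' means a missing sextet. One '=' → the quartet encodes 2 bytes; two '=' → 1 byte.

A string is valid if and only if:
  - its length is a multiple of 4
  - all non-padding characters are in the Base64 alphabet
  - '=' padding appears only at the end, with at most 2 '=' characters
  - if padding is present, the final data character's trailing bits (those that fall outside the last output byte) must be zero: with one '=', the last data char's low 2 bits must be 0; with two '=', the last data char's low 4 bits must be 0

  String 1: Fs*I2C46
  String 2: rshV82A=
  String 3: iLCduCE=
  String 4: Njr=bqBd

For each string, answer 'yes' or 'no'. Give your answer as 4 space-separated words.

String 1: 'Fs*I2C46' → invalid (bad char(s): ['*'])
String 2: 'rshV82A=' → valid
String 3: 'iLCduCE=' → valid
String 4: 'Njr=bqBd' → invalid (bad char(s): ['=']; '=' in middle)

Answer: no yes yes no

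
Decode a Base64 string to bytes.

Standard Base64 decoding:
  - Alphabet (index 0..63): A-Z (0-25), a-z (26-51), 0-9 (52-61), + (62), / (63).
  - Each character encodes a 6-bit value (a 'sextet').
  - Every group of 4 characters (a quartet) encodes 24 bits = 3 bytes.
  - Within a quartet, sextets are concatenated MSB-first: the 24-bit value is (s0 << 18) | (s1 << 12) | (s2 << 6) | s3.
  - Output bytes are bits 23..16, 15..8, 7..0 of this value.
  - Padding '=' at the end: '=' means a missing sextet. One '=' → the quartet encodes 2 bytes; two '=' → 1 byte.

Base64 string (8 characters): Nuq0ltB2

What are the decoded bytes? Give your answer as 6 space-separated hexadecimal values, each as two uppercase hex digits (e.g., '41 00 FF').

Answer: 36 EA B4 96 D0 76

Derivation:
After char 0 ('N'=13): chars_in_quartet=1 acc=0xD bytes_emitted=0
After char 1 ('u'=46): chars_in_quartet=2 acc=0x36E bytes_emitted=0
After char 2 ('q'=42): chars_in_quartet=3 acc=0xDBAA bytes_emitted=0
After char 3 ('0'=52): chars_in_quartet=4 acc=0x36EAB4 -> emit 36 EA B4, reset; bytes_emitted=3
After char 4 ('l'=37): chars_in_quartet=1 acc=0x25 bytes_emitted=3
After char 5 ('t'=45): chars_in_quartet=2 acc=0x96D bytes_emitted=3
After char 6 ('B'=1): chars_in_quartet=3 acc=0x25B41 bytes_emitted=3
After char 7 ('2'=54): chars_in_quartet=4 acc=0x96D076 -> emit 96 D0 76, reset; bytes_emitted=6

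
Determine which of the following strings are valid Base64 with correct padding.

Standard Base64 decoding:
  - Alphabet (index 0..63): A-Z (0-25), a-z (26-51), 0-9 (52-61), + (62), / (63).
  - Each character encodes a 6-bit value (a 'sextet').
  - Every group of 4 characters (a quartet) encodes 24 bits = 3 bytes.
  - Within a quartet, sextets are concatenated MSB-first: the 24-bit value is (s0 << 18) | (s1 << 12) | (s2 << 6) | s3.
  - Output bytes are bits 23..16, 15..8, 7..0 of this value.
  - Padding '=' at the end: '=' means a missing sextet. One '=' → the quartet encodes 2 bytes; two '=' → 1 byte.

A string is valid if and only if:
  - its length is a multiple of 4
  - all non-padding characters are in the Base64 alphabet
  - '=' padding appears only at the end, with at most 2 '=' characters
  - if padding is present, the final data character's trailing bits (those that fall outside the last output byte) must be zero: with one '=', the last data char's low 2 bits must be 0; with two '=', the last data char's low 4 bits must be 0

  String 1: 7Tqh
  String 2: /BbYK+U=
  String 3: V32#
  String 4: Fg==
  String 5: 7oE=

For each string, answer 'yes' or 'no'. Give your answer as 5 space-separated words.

Answer: yes yes no yes yes

Derivation:
String 1: '7Tqh' → valid
String 2: '/BbYK+U=' → valid
String 3: 'V32#' → invalid (bad char(s): ['#'])
String 4: 'Fg==' → valid
String 5: '7oE=' → valid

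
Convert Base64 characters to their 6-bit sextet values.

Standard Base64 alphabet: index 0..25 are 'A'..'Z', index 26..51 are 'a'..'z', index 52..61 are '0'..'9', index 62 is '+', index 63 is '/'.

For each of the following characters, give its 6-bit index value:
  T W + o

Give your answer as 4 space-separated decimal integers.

Answer: 19 22 62 40

Derivation:
'T': A..Z range, ord('T') − ord('A') = 19
'W': A..Z range, ord('W') − ord('A') = 22
'+': index 62
'o': a..z range, 26 + ord('o') − ord('a') = 40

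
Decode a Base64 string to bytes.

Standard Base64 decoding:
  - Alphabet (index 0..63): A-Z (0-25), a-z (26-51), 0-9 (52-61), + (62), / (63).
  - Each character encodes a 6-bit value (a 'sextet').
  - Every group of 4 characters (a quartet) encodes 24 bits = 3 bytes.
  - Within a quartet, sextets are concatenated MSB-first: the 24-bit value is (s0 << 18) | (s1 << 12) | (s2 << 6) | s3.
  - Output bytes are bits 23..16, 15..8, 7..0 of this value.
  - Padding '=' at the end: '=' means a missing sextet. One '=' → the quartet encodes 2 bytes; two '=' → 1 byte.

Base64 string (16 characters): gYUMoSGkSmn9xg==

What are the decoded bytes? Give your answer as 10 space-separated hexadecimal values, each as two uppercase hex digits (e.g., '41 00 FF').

Answer: 81 85 0C A1 21 A4 4A 69 FD C6

Derivation:
After char 0 ('g'=32): chars_in_quartet=1 acc=0x20 bytes_emitted=0
After char 1 ('Y'=24): chars_in_quartet=2 acc=0x818 bytes_emitted=0
After char 2 ('U'=20): chars_in_quartet=3 acc=0x20614 bytes_emitted=0
After char 3 ('M'=12): chars_in_quartet=4 acc=0x81850C -> emit 81 85 0C, reset; bytes_emitted=3
After char 4 ('o'=40): chars_in_quartet=1 acc=0x28 bytes_emitted=3
After char 5 ('S'=18): chars_in_quartet=2 acc=0xA12 bytes_emitted=3
After char 6 ('G'=6): chars_in_quartet=3 acc=0x28486 bytes_emitted=3
After char 7 ('k'=36): chars_in_quartet=4 acc=0xA121A4 -> emit A1 21 A4, reset; bytes_emitted=6
After char 8 ('S'=18): chars_in_quartet=1 acc=0x12 bytes_emitted=6
After char 9 ('m'=38): chars_in_quartet=2 acc=0x4A6 bytes_emitted=6
After char 10 ('n'=39): chars_in_quartet=3 acc=0x129A7 bytes_emitted=6
After char 11 ('9'=61): chars_in_quartet=4 acc=0x4A69FD -> emit 4A 69 FD, reset; bytes_emitted=9
After char 12 ('x'=49): chars_in_quartet=1 acc=0x31 bytes_emitted=9
After char 13 ('g'=32): chars_in_quartet=2 acc=0xC60 bytes_emitted=9
Padding '==': partial quartet acc=0xC60 -> emit C6; bytes_emitted=10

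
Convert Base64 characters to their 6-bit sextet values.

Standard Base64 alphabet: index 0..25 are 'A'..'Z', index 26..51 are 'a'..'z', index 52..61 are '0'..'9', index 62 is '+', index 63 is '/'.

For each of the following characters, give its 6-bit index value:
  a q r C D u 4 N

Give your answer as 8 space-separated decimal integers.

'a': a..z range, 26 + ord('a') − ord('a') = 26
'q': a..z range, 26 + ord('q') − ord('a') = 42
'r': a..z range, 26 + ord('r') − ord('a') = 43
'C': A..Z range, ord('C') − ord('A') = 2
'D': A..Z range, ord('D') − ord('A') = 3
'u': a..z range, 26 + ord('u') − ord('a') = 46
'4': 0..9 range, 52 + ord('4') − ord('0') = 56
'N': A..Z range, ord('N') − ord('A') = 13

Answer: 26 42 43 2 3 46 56 13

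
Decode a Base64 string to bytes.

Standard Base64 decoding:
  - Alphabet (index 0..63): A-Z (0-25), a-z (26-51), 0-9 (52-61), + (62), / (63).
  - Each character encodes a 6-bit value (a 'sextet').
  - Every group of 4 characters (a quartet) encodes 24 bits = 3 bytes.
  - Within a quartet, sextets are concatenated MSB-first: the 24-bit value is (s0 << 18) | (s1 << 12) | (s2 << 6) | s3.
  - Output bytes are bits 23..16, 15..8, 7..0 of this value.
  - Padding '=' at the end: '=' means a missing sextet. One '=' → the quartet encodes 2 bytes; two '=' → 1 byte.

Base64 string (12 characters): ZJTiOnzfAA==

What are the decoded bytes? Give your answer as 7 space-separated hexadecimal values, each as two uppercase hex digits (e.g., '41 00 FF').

After char 0 ('Z'=25): chars_in_quartet=1 acc=0x19 bytes_emitted=0
After char 1 ('J'=9): chars_in_quartet=2 acc=0x649 bytes_emitted=0
After char 2 ('T'=19): chars_in_quartet=3 acc=0x19253 bytes_emitted=0
After char 3 ('i'=34): chars_in_quartet=4 acc=0x6494E2 -> emit 64 94 E2, reset; bytes_emitted=3
After char 4 ('O'=14): chars_in_quartet=1 acc=0xE bytes_emitted=3
After char 5 ('n'=39): chars_in_quartet=2 acc=0x3A7 bytes_emitted=3
After char 6 ('z'=51): chars_in_quartet=3 acc=0xE9F3 bytes_emitted=3
After char 7 ('f'=31): chars_in_quartet=4 acc=0x3A7CDF -> emit 3A 7C DF, reset; bytes_emitted=6
After char 8 ('A'=0): chars_in_quartet=1 acc=0x0 bytes_emitted=6
After char 9 ('A'=0): chars_in_quartet=2 acc=0x0 bytes_emitted=6
Padding '==': partial quartet acc=0x0 -> emit 00; bytes_emitted=7

Answer: 64 94 E2 3A 7C DF 00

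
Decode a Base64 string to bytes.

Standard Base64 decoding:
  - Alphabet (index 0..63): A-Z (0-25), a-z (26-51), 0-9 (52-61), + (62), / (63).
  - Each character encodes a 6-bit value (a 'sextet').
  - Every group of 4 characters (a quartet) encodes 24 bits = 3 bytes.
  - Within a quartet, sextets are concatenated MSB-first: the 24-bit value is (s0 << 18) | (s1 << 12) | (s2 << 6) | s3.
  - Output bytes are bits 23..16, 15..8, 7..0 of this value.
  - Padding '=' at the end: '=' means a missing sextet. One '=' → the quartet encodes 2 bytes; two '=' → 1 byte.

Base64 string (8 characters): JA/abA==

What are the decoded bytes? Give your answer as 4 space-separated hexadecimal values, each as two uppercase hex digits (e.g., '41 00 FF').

After char 0 ('J'=9): chars_in_quartet=1 acc=0x9 bytes_emitted=0
After char 1 ('A'=0): chars_in_quartet=2 acc=0x240 bytes_emitted=0
After char 2 ('/'=63): chars_in_quartet=3 acc=0x903F bytes_emitted=0
After char 3 ('a'=26): chars_in_quartet=4 acc=0x240FDA -> emit 24 0F DA, reset; bytes_emitted=3
After char 4 ('b'=27): chars_in_quartet=1 acc=0x1B bytes_emitted=3
After char 5 ('A'=0): chars_in_quartet=2 acc=0x6C0 bytes_emitted=3
Padding '==': partial quartet acc=0x6C0 -> emit 6C; bytes_emitted=4

Answer: 24 0F DA 6C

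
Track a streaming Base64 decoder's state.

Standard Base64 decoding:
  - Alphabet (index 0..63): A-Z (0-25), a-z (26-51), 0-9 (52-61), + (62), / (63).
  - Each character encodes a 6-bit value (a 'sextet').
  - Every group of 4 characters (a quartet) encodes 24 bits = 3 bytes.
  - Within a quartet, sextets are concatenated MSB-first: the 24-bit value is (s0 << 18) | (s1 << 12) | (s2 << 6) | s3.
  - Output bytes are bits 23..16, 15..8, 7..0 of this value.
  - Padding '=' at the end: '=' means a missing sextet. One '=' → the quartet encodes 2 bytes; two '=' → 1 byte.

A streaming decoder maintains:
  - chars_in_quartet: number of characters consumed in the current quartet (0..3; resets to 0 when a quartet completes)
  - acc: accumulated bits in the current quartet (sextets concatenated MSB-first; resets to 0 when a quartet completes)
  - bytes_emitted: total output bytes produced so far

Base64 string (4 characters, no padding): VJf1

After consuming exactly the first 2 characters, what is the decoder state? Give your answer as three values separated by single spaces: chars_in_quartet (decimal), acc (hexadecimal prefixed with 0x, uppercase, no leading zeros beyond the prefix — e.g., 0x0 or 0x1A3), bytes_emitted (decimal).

Answer: 2 0x549 0

Derivation:
After char 0 ('V'=21): chars_in_quartet=1 acc=0x15 bytes_emitted=0
After char 1 ('J'=9): chars_in_quartet=2 acc=0x549 bytes_emitted=0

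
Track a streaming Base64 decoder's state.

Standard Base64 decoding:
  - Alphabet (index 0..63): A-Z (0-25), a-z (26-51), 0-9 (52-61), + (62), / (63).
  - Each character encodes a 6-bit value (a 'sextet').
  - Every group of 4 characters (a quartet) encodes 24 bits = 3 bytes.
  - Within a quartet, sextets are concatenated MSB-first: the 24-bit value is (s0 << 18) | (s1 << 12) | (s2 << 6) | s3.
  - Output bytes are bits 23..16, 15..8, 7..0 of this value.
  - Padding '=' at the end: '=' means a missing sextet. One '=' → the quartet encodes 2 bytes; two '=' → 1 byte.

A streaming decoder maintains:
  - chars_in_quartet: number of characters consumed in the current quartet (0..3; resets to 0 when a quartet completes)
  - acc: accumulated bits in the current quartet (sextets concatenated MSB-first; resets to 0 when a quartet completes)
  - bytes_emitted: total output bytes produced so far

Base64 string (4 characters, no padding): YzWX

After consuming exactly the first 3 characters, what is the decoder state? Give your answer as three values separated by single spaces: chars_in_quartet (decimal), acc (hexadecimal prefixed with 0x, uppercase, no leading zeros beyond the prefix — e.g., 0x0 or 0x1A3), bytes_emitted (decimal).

Answer: 3 0x18CD6 0

Derivation:
After char 0 ('Y'=24): chars_in_quartet=1 acc=0x18 bytes_emitted=0
After char 1 ('z'=51): chars_in_quartet=2 acc=0x633 bytes_emitted=0
After char 2 ('W'=22): chars_in_quartet=3 acc=0x18CD6 bytes_emitted=0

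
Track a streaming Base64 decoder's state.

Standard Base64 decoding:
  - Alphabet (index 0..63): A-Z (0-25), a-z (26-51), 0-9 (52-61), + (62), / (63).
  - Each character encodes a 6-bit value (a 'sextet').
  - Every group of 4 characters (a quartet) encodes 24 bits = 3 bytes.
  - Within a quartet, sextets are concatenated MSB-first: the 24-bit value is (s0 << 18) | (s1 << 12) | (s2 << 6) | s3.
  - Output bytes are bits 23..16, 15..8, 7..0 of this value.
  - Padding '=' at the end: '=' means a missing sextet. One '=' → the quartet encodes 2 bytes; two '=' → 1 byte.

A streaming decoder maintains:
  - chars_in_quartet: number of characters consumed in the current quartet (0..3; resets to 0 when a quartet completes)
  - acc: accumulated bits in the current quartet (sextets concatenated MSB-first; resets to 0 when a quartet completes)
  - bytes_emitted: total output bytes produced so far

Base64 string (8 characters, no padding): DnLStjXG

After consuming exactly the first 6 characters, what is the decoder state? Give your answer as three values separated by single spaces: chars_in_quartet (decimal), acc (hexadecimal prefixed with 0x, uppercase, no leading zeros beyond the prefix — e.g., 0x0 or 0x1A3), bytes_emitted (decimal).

After char 0 ('D'=3): chars_in_quartet=1 acc=0x3 bytes_emitted=0
After char 1 ('n'=39): chars_in_quartet=2 acc=0xE7 bytes_emitted=0
After char 2 ('L'=11): chars_in_quartet=3 acc=0x39CB bytes_emitted=0
After char 3 ('S'=18): chars_in_quartet=4 acc=0xE72D2 -> emit 0E 72 D2, reset; bytes_emitted=3
After char 4 ('t'=45): chars_in_quartet=1 acc=0x2D bytes_emitted=3
After char 5 ('j'=35): chars_in_quartet=2 acc=0xB63 bytes_emitted=3

Answer: 2 0xB63 3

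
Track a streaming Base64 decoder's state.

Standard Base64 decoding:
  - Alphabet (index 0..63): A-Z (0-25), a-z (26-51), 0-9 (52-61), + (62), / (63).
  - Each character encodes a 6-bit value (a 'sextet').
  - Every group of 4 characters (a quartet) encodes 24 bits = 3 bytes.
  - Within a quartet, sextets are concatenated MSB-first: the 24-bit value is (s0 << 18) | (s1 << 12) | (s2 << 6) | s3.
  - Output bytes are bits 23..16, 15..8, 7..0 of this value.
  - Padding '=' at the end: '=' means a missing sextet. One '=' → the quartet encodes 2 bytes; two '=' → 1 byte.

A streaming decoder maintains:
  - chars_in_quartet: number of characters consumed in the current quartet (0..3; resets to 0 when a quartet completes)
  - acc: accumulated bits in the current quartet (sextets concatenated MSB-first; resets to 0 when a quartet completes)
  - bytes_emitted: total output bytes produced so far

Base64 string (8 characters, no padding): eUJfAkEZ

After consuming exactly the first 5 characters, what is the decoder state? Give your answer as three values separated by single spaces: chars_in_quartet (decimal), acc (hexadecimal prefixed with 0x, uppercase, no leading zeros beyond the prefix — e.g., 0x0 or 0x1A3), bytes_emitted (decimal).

After char 0 ('e'=30): chars_in_quartet=1 acc=0x1E bytes_emitted=0
After char 1 ('U'=20): chars_in_quartet=2 acc=0x794 bytes_emitted=0
After char 2 ('J'=9): chars_in_quartet=3 acc=0x1E509 bytes_emitted=0
After char 3 ('f'=31): chars_in_quartet=4 acc=0x79425F -> emit 79 42 5F, reset; bytes_emitted=3
After char 4 ('A'=0): chars_in_quartet=1 acc=0x0 bytes_emitted=3

Answer: 1 0x0 3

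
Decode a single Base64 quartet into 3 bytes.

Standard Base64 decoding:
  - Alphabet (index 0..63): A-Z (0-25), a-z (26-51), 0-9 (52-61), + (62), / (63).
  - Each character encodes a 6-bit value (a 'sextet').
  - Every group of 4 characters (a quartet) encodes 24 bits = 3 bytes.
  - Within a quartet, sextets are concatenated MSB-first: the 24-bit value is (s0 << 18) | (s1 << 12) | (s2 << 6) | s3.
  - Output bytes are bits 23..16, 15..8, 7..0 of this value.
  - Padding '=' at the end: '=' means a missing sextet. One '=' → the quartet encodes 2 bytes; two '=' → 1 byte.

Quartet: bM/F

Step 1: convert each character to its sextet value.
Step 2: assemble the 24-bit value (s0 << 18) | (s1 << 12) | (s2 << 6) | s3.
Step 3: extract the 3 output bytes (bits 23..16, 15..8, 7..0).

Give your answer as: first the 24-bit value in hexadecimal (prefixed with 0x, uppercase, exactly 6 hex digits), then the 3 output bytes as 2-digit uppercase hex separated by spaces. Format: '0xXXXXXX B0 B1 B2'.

Sextets: b=27, M=12, /=63, F=5
24-bit: (27<<18) | (12<<12) | (63<<6) | 5
      = 0x6C0000 | 0x00C000 | 0x000FC0 | 0x000005
      = 0x6CCFC5
Bytes: (v>>16)&0xFF=6C, (v>>8)&0xFF=CF, v&0xFF=C5

Answer: 0x6CCFC5 6C CF C5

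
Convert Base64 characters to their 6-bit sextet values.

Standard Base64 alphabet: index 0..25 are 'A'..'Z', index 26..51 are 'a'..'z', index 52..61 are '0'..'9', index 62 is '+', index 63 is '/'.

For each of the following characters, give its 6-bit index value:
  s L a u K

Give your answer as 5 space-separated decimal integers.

Answer: 44 11 26 46 10

Derivation:
's': a..z range, 26 + ord('s') − ord('a') = 44
'L': A..Z range, ord('L') − ord('A') = 11
'a': a..z range, 26 + ord('a') − ord('a') = 26
'u': a..z range, 26 + ord('u') − ord('a') = 46
'K': A..Z range, ord('K') − ord('A') = 10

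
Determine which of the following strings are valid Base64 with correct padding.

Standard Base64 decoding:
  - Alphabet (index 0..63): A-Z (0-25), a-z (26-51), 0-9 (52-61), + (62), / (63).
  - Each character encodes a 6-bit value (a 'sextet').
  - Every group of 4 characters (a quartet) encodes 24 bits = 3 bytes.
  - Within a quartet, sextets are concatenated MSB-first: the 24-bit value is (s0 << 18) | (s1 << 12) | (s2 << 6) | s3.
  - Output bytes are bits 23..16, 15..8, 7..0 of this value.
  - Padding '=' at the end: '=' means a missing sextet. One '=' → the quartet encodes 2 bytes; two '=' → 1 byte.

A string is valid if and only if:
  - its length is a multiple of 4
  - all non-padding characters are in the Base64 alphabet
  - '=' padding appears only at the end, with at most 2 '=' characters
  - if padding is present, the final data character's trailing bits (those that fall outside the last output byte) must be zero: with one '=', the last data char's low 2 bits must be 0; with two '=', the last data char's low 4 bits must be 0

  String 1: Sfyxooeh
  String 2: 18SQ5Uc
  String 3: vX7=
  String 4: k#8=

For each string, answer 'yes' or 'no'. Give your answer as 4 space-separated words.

String 1: 'Sfyxooeh' → valid
String 2: '18SQ5Uc' → invalid (len=7 not mult of 4)
String 3: 'vX7=' → invalid (bad trailing bits)
String 4: 'k#8=' → invalid (bad char(s): ['#'])

Answer: yes no no no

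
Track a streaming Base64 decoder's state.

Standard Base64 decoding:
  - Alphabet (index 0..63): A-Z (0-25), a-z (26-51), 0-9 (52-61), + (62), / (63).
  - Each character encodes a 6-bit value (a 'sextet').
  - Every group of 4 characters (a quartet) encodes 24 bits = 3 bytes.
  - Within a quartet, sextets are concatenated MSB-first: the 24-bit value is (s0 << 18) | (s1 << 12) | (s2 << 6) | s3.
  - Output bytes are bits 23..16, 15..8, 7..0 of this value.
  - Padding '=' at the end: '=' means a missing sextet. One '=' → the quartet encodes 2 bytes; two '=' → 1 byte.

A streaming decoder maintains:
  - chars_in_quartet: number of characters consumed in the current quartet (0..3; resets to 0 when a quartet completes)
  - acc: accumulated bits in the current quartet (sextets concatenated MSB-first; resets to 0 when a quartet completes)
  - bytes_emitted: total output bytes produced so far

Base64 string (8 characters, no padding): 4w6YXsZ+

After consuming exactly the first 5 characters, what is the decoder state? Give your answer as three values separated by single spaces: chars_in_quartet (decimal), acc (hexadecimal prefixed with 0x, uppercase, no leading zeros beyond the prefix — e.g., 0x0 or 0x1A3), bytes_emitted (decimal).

Answer: 1 0x17 3

Derivation:
After char 0 ('4'=56): chars_in_quartet=1 acc=0x38 bytes_emitted=0
After char 1 ('w'=48): chars_in_quartet=2 acc=0xE30 bytes_emitted=0
After char 2 ('6'=58): chars_in_quartet=3 acc=0x38C3A bytes_emitted=0
After char 3 ('Y'=24): chars_in_quartet=4 acc=0xE30E98 -> emit E3 0E 98, reset; bytes_emitted=3
After char 4 ('X'=23): chars_in_quartet=1 acc=0x17 bytes_emitted=3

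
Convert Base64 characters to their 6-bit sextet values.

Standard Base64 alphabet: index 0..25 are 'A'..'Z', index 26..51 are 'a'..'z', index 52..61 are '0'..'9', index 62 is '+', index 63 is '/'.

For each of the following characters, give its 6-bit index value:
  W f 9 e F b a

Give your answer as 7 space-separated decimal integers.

Answer: 22 31 61 30 5 27 26

Derivation:
'W': A..Z range, ord('W') − ord('A') = 22
'f': a..z range, 26 + ord('f') − ord('a') = 31
'9': 0..9 range, 52 + ord('9') − ord('0') = 61
'e': a..z range, 26 + ord('e') − ord('a') = 30
'F': A..Z range, ord('F') − ord('A') = 5
'b': a..z range, 26 + ord('b') − ord('a') = 27
'a': a..z range, 26 + ord('a') − ord('a') = 26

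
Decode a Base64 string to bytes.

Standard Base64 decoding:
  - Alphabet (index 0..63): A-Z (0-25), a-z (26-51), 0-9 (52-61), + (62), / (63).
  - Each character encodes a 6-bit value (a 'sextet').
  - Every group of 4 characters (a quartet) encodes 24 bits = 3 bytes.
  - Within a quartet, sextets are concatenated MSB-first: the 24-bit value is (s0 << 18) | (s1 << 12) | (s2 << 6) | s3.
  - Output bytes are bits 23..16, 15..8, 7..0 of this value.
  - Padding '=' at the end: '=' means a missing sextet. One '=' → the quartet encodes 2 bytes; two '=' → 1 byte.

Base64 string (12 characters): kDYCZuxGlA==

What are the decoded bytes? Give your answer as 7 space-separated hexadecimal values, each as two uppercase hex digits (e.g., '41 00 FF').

After char 0 ('k'=36): chars_in_quartet=1 acc=0x24 bytes_emitted=0
After char 1 ('D'=3): chars_in_quartet=2 acc=0x903 bytes_emitted=0
After char 2 ('Y'=24): chars_in_quartet=3 acc=0x240D8 bytes_emitted=0
After char 3 ('C'=2): chars_in_quartet=4 acc=0x903602 -> emit 90 36 02, reset; bytes_emitted=3
After char 4 ('Z'=25): chars_in_quartet=1 acc=0x19 bytes_emitted=3
After char 5 ('u'=46): chars_in_quartet=2 acc=0x66E bytes_emitted=3
After char 6 ('x'=49): chars_in_quartet=3 acc=0x19BB1 bytes_emitted=3
After char 7 ('G'=6): chars_in_quartet=4 acc=0x66EC46 -> emit 66 EC 46, reset; bytes_emitted=6
After char 8 ('l'=37): chars_in_quartet=1 acc=0x25 bytes_emitted=6
After char 9 ('A'=0): chars_in_quartet=2 acc=0x940 bytes_emitted=6
Padding '==': partial quartet acc=0x940 -> emit 94; bytes_emitted=7

Answer: 90 36 02 66 EC 46 94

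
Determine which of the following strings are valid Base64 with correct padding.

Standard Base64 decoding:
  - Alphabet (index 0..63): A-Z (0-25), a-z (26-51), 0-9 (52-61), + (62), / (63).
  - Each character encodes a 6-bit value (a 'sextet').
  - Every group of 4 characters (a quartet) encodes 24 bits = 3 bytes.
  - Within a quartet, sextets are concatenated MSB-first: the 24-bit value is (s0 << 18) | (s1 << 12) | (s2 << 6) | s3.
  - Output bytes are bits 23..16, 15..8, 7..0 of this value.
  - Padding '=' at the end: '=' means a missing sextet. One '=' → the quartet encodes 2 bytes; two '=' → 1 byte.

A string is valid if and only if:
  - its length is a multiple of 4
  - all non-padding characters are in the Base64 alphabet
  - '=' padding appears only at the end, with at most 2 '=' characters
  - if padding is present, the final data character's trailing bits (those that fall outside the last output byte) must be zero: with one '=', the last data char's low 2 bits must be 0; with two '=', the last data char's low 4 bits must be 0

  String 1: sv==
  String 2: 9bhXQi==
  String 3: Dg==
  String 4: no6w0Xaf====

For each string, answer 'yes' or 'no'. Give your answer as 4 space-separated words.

Answer: no no yes no

Derivation:
String 1: 'sv==' → invalid (bad trailing bits)
String 2: '9bhXQi==' → invalid (bad trailing bits)
String 3: 'Dg==' → valid
String 4: 'no6w0Xaf====' → invalid (4 pad chars (max 2))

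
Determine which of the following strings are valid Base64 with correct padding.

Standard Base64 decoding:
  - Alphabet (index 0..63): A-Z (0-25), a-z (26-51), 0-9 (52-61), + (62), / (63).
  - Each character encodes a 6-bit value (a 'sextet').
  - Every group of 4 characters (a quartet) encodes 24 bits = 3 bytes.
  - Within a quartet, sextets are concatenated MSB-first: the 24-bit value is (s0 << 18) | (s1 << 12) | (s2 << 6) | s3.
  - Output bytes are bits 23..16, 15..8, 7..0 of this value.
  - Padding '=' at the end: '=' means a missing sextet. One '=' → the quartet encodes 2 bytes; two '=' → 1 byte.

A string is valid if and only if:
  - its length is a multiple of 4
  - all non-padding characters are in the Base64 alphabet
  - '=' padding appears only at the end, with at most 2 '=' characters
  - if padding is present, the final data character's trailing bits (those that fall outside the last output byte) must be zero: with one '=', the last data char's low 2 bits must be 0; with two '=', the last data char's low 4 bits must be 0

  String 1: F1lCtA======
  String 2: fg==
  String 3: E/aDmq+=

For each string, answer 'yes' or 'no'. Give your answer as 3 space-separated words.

Answer: no yes no

Derivation:
String 1: 'F1lCtA======' → invalid (6 pad chars (max 2))
String 2: 'fg==' → valid
String 3: 'E/aDmq+=' → invalid (bad trailing bits)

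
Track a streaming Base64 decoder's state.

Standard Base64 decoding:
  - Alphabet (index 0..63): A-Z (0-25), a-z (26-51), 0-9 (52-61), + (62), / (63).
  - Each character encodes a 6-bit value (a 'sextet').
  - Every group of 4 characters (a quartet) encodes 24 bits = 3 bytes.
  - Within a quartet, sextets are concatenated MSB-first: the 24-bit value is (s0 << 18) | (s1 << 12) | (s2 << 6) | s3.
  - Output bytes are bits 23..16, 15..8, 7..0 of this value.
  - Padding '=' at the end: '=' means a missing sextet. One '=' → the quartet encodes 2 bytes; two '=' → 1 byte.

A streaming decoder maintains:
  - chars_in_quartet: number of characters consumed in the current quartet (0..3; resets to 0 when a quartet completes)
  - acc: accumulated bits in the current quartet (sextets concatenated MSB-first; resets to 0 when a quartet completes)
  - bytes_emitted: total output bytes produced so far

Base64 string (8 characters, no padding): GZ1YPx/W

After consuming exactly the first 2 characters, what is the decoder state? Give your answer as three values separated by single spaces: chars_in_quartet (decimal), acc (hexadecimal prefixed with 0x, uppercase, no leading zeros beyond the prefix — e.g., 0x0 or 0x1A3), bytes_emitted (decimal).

Answer: 2 0x199 0

Derivation:
After char 0 ('G'=6): chars_in_quartet=1 acc=0x6 bytes_emitted=0
After char 1 ('Z'=25): chars_in_quartet=2 acc=0x199 bytes_emitted=0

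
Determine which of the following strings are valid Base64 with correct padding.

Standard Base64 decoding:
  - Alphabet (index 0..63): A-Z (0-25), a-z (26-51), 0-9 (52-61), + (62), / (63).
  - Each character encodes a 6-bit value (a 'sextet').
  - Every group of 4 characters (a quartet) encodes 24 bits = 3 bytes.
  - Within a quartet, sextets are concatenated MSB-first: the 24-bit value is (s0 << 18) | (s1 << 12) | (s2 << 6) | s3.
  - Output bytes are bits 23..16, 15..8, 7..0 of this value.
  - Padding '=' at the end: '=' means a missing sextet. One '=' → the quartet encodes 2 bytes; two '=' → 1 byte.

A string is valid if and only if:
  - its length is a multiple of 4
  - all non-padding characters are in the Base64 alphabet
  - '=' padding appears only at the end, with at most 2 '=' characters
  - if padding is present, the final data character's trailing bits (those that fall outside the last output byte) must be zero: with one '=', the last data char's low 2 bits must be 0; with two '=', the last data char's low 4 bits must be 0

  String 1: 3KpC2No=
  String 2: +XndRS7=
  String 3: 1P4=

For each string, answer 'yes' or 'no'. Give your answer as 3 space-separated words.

Answer: yes no yes

Derivation:
String 1: '3KpC2No=' → valid
String 2: '+XndRS7=' → invalid (bad trailing bits)
String 3: '1P4=' → valid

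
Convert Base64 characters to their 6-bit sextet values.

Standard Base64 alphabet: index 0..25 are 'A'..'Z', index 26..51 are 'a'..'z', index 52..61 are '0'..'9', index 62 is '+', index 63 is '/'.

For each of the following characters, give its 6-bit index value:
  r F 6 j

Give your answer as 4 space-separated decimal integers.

Answer: 43 5 58 35

Derivation:
'r': a..z range, 26 + ord('r') − ord('a') = 43
'F': A..Z range, ord('F') − ord('A') = 5
'6': 0..9 range, 52 + ord('6') − ord('0') = 58
'j': a..z range, 26 + ord('j') − ord('a') = 35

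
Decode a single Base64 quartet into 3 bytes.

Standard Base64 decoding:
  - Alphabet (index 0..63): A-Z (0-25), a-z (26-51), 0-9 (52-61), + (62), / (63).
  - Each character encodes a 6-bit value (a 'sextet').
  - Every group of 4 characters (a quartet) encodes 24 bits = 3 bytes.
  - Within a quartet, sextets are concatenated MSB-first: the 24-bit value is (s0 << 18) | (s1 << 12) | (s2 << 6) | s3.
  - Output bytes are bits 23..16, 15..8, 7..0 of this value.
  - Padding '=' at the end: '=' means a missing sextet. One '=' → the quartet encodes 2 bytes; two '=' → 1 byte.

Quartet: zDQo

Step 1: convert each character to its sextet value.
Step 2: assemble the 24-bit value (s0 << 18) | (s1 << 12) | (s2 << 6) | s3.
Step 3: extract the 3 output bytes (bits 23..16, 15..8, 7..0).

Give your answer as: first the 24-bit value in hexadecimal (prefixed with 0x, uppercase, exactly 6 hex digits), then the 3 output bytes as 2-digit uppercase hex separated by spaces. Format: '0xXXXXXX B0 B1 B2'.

Sextets: z=51, D=3, Q=16, o=40
24-bit: (51<<18) | (3<<12) | (16<<6) | 40
      = 0xCC0000 | 0x003000 | 0x000400 | 0x000028
      = 0xCC3428
Bytes: (v>>16)&0xFF=CC, (v>>8)&0xFF=34, v&0xFF=28

Answer: 0xCC3428 CC 34 28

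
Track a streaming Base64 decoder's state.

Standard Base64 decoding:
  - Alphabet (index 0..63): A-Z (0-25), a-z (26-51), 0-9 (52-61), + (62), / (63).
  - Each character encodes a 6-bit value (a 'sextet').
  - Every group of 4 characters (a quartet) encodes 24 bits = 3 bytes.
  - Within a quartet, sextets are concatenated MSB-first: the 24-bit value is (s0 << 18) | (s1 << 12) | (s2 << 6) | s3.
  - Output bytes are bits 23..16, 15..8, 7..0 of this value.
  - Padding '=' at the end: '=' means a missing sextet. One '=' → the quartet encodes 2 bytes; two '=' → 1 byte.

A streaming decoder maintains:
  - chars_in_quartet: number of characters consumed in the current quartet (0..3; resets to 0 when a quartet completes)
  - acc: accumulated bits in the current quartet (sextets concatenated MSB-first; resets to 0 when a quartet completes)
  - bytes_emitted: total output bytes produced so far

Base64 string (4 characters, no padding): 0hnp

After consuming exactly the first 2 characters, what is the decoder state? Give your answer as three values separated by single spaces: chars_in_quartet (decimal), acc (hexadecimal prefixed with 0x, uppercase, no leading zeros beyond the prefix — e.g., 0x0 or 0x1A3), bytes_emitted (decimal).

Answer: 2 0xD21 0

Derivation:
After char 0 ('0'=52): chars_in_quartet=1 acc=0x34 bytes_emitted=0
After char 1 ('h'=33): chars_in_quartet=2 acc=0xD21 bytes_emitted=0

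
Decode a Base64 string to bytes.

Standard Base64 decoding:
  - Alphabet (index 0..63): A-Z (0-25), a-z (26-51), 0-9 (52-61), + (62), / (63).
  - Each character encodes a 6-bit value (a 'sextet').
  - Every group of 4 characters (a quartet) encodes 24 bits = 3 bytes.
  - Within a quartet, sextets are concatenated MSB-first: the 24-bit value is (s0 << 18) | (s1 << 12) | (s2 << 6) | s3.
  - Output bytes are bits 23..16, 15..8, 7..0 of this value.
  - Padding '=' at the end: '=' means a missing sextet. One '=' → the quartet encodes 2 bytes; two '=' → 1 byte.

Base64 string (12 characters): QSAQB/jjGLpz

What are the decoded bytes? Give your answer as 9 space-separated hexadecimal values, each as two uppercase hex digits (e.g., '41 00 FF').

Answer: 41 20 10 07 F8 E3 18 BA 73

Derivation:
After char 0 ('Q'=16): chars_in_quartet=1 acc=0x10 bytes_emitted=0
After char 1 ('S'=18): chars_in_quartet=2 acc=0x412 bytes_emitted=0
After char 2 ('A'=0): chars_in_quartet=3 acc=0x10480 bytes_emitted=0
After char 3 ('Q'=16): chars_in_quartet=4 acc=0x412010 -> emit 41 20 10, reset; bytes_emitted=3
After char 4 ('B'=1): chars_in_quartet=1 acc=0x1 bytes_emitted=3
After char 5 ('/'=63): chars_in_quartet=2 acc=0x7F bytes_emitted=3
After char 6 ('j'=35): chars_in_quartet=3 acc=0x1FE3 bytes_emitted=3
After char 7 ('j'=35): chars_in_quartet=4 acc=0x7F8E3 -> emit 07 F8 E3, reset; bytes_emitted=6
After char 8 ('G'=6): chars_in_quartet=1 acc=0x6 bytes_emitted=6
After char 9 ('L'=11): chars_in_quartet=2 acc=0x18B bytes_emitted=6
After char 10 ('p'=41): chars_in_quartet=3 acc=0x62E9 bytes_emitted=6
After char 11 ('z'=51): chars_in_quartet=4 acc=0x18BA73 -> emit 18 BA 73, reset; bytes_emitted=9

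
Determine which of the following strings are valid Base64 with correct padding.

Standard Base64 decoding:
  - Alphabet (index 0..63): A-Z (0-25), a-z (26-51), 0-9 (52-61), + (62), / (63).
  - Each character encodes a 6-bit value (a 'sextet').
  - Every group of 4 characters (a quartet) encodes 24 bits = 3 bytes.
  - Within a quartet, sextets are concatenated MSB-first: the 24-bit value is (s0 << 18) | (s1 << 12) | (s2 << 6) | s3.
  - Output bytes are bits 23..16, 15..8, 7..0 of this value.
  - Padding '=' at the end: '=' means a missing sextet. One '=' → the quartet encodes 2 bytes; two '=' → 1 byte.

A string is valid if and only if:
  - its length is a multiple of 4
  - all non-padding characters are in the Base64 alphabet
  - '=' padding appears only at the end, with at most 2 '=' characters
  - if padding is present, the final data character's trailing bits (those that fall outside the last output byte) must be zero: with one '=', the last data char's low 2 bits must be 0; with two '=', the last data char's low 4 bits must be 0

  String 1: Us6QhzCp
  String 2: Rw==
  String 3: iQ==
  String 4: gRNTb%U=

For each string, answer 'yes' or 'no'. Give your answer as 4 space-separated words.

Answer: yes yes yes no

Derivation:
String 1: 'Us6QhzCp' → valid
String 2: 'Rw==' → valid
String 3: 'iQ==' → valid
String 4: 'gRNTb%U=' → invalid (bad char(s): ['%'])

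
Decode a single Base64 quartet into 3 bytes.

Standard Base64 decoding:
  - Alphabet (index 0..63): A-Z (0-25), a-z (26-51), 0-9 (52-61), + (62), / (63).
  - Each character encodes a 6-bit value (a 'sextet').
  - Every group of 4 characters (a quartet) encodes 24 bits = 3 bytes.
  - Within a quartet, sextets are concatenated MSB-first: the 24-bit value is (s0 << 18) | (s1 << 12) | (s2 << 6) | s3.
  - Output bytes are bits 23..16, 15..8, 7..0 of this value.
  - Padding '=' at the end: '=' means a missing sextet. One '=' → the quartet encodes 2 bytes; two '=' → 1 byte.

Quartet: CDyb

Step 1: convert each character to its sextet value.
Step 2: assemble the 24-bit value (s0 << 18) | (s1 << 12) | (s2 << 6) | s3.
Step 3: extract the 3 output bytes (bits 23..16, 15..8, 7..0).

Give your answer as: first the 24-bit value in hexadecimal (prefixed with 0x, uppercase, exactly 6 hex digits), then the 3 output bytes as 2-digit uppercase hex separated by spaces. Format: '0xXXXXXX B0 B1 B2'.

Answer: 0x083C9B 08 3C 9B

Derivation:
Sextets: C=2, D=3, y=50, b=27
24-bit: (2<<18) | (3<<12) | (50<<6) | 27
      = 0x080000 | 0x003000 | 0x000C80 | 0x00001B
      = 0x083C9B
Bytes: (v>>16)&0xFF=08, (v>>8)&0xFF=3C, v&0xFF=9B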